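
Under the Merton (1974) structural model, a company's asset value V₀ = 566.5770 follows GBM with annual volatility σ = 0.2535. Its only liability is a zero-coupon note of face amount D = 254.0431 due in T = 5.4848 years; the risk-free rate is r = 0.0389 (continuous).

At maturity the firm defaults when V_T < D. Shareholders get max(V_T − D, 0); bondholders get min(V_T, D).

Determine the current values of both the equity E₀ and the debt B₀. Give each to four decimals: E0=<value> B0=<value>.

d₁ = [ln(V₀/D) + (r + σ²/2)T] / (σ√T)
   = [ln(566.5770/254.0431) + (0.0389 + 0.5·0.2535²)·5.4848] / (0.2535·√5.4848)
   = [0.802109 + 0.389592] / 0.593688 = 2.007284
d₂ = d₁ − σ√T = 2.007284 − 0.593688 = 1.413596
N(d₁) = 0.977640,  N(d₂) = 0.921260,  e^(−rT) = 0.807866
E₀ = V₀·N(d₁) − D·e^(−rT)·N(d₂)
   = 566.5770·0.977640 − 254.0431·0.807866·0.921260 = 364.835739
B₀ = V₀ − E₀ = 566.5770 − 364.835739 = 201.741261

E0=364.8357 B0=201.7413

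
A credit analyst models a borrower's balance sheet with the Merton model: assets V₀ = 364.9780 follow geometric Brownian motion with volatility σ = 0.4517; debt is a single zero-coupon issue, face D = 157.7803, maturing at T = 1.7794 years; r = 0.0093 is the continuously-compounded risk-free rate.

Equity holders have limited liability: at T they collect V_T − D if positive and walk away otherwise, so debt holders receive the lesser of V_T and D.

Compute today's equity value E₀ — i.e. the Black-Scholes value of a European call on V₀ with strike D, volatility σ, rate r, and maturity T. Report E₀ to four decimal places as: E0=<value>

d₁ = [ln(V₀/D) + (r + σ²/2)T] / (σ√T)
   = [ln(364.9780/157.7803) + (0.0093 + 0.5·0.4517²)·1.7794] / (0.4517·√1.7794)
   = [0.838634 + 0.198076] / 0.602541 = 1.720562
d₂ = d₁ − σ√T = 1.720562 − 0.602541 = 1.118021
N(d₁) = 0.957335,  N(d₂) = 0.868221,  e^(−rT) = 0.983588
E₀ = V₀·N(d₁) − D·e^(−rT)·N(d₂)
   = 364.9780·0.957335 − 157.7803·0.983588·0.868221 = 214.666281

E0=214.6663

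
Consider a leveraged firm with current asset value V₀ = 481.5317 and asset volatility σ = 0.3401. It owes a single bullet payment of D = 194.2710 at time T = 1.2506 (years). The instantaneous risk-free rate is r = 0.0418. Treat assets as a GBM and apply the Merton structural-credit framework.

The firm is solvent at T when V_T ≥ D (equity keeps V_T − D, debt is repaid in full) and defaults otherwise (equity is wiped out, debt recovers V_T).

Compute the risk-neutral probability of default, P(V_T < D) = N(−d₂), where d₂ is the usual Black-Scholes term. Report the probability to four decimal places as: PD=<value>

d₁ = [ln(V₀/D) + (r + σ²/2)T] / (σ√T)
   = [ln(481.5317/194.2710) + (0.0418 + 0.5·0.3401²)·1.2506] / (0.3401·√1.2506)
   = [0.907718 + 0.124602] / 0.380335 = 2.714242
d₂ = d₁ − σ√T = 2.714242 − 0.380335 = 2.333908
risk-neutral PD = N(−d₂) = N(-2.333908) = 0.009800

PD=0.0098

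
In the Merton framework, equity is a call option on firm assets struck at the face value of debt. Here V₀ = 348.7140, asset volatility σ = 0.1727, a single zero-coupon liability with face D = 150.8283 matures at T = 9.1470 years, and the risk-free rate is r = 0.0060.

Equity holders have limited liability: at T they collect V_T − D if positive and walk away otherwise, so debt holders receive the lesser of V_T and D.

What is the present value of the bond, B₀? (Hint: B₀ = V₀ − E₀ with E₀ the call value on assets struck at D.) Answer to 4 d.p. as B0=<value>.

B0=140.7447

d₁ = [ln(V₀/D) + (r + σ²/2)T] / (σ√T)
   = [ln(348.7140/150.8283) + (0.0060 + 0.5·0.1727²)·9.1470] / (0.1727·√9.1470)
   = [0.838110 + 0.191288] / 0.522314 = 1.970841
d₂ = d₁ − σ√T = 1.970841 − 0.522314 = 1.448527
N(d₁) = 0.975629,  N(d₂) = 0.926265,  e^(−rT) = 0.946597
E₀ = V₀·N(d₁) − D·e^(−rT)·N(d₂)
   = 348.7140·0.975629 − 150.8283·0.946597·0.926265 = 207.969279
B₀ = V₀ − E₀ = 348.7140 − 207.969279 = 140.744721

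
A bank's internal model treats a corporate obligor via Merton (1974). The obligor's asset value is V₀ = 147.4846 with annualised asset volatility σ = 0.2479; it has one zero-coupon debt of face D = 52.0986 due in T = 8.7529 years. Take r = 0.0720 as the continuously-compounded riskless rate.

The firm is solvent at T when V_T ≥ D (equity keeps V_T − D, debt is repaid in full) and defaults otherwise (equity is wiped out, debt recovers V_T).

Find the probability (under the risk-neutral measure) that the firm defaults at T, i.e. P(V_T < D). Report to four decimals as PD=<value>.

d₁ = [ln(V₀/D) + (r + σ²/2)T] / (σ√T)
   = [ln(147.4846/52.0986) + (0.0720 + 0.5·0.2479²)·8.7529] / (0.2479·√8.7529)
   = [1.040586 + 0.899161] / 0.733420 = 2.644798
d₂ = d₁ − σ√T = 2.644798 − 0.733420 = 1.911378
risk-neutral PD = N(−d₂) = N(-1.911378) = 0.027978

PD=0.0280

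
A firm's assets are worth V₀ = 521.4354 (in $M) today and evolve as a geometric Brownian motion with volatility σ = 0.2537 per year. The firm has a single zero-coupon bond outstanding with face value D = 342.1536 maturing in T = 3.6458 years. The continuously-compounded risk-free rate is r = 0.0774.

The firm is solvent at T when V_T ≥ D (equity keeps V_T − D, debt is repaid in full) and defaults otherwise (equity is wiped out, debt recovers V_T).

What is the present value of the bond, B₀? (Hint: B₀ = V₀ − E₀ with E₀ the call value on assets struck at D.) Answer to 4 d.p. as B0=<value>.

d₁ = [ln(V₀/D) + (r + σ²/2)T] / (σ√T)
   = [ln(521.4354/342.1536) + (0.0774 + 0.5·0.2537²)·3.6458] / (0.2537·√3.6458)
   = [0.421326 + 0.399513] / 0.484414 = 1.694498
d₂ = d₁ − σ√T = 1.694498 − 0.484414 = 1.210084
N(d₁) = 0.954915,  N(d₂) = 0.886877,  e^(−rT) = 0.754134
E₀ = V₀·N(d₁) − D·e^(−rT)·N(d₂)
   = 521.4354·0.954915 − 342.1536·0.754134·0.886877 = 269.085762
B₀ = V₀ − E₀ = 521.4354 − 269.085762 = 252.349638

B0=252.3496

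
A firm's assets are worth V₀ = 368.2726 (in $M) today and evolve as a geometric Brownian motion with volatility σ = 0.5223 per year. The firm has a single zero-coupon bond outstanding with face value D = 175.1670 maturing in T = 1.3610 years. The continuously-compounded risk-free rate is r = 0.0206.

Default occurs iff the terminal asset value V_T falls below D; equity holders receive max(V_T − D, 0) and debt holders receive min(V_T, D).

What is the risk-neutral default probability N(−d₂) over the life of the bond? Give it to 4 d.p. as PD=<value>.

PD=0.1683

d₁ = [ln(V₀/D) + (r + σ²/2)T] / (σ√T)
   = [ln(368.2726/175.1670) + (0.0206 + 0.5·0.5223²)·1.3610] / (0.5223·√1.3610)
   = [0.743084 + 0.213675] / 0.609325 = 1.570194
d₂ = d₁ − σ√T = 1.570194 − 0.609325 = 0.960869
risk-neutral PD = N(−d₂) = N(-0.960869) = 0.168309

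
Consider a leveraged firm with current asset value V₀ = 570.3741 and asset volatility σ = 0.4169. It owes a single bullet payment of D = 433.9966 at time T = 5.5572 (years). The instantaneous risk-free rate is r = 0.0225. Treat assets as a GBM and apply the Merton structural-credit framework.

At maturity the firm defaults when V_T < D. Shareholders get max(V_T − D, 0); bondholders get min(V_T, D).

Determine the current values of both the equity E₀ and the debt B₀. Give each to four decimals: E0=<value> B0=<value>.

E0=286.5333 B0=283.8408

d₁ = [ln(V₀/D) + (r + σ²/2)T] / (σ√T)
   = [ln(570.3741/433.9966) + (0.0225 + 0.5·0.4169²)·5.5572] / (0.4169·√5.5572)
   = [0.273256 + 0.607973] / 0.982788 = 0.896662
d₂ = d₁ − σ√T = 0.896662 − 0.982788 = -0.086126
N(d₁) = 0.815050,  N(d₂) = 0.465683,  e^(−rT) = 0.882464
E₀ = V₀·N(d₁) − D·e^(−rT)·N(d₂)
   = 570.3741·0.815050 − 433.9966·0.882464·0.465683 = 286.533287
B₀ = V₀ − E₀ = 570.3741 − 286.533287 = 283.840813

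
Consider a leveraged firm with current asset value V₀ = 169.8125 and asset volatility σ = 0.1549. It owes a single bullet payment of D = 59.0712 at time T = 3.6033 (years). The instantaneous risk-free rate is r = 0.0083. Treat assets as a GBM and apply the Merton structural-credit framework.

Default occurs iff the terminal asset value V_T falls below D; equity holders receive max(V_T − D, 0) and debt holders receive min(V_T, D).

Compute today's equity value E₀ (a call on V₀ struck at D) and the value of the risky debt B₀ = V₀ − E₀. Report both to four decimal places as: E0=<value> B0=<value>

E0=112.4826 B0=57.3299

d₁ = [ln(V₀/D) + (r + σ²/2)T] / (σ√T)
   = [ln(169.8125/59.0712) + (0.0083 + 0.5·0.1549²)·3.6033] / (0.1549·√3.6033)
   = [1.055951 + 0.073136] / 0.294037 = 3.839954
d₂ = d₁ − σ√T = 3.839954 − 0.294037 = 3.545917
N(d₁) = 0.999938,  N(d₂) = 0.999804,  e^(−rT) = 0.970535
E₀ = V₀·N(d₁) − D·e^(−rT)·N(d₂)
   = 169.8125·0.999938 − 59.0712·0.970535·0.999804 = 112.482576
B₀ = V₀ − E₀ = 169.8125 − 112.482576 = 57.329924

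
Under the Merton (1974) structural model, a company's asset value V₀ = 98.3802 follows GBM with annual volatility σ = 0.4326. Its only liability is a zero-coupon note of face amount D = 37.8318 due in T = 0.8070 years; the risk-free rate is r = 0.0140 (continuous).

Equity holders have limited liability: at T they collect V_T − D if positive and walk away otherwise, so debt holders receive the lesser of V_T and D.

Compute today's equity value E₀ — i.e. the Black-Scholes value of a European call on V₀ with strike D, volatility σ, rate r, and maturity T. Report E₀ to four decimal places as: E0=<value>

d₁ = [ln(V₀/D) + (r + σ²/2)T] / (σ√T)
   = [ln(98.3802/37.8318) + (0.0140 + 0.5·0.4326²)·0.8070] / (0.4326·√0.8070)
   = [0.955690 + 0.086810] / 0.388618 = 2.682580
d₂ = d₁ − σ√T = 2.682580 − 0.388618 = 2.293961
N(d₁) = 0.996347,  N(d₂) = 0.989104,  e^(−rT) = 0.988766
E₀ = V₀·N(d₁) − D·e^(−rT)·N(d₂)
   = 98.3802·0.996347 − 37.8318·0.988766·0.989104 = 61.021649

E0=61.0216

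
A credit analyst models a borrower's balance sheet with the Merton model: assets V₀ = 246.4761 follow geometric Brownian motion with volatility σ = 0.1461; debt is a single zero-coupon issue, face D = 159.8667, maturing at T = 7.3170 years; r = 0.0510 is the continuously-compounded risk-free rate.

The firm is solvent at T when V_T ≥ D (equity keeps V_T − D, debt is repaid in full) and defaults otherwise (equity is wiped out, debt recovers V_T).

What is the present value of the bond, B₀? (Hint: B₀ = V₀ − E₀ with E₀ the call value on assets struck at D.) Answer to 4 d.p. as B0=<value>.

B0=109.5873

d₁ = [ln(V₀/D) + (r + σ²/2)T] / (σ√T)
   = [ln(246.4761/159.8667) + (0.0510 + 0.5·0.1461²)·7.3170] / (0.1461·√7.3170)
   = [0.432925 + 0.451258] / 0.395200 = 2.237307
d₂ = d₁ − σ√T = 2.237307 − 0.395200 = 1.842107
N(d₁) = 0.987367,  N(d₂) = 0.967270,  e^(−rT) = 0.688550
E₀ = V₀·N(d₁) − D·e^(−rT)·N(d₂)
   = 246.4761·0.987367 − 159.8667·0.688550·0.967270 = 136.888846
B₀ = V₀ − E₀ = 246.4761 − 136.888846 = 109.587254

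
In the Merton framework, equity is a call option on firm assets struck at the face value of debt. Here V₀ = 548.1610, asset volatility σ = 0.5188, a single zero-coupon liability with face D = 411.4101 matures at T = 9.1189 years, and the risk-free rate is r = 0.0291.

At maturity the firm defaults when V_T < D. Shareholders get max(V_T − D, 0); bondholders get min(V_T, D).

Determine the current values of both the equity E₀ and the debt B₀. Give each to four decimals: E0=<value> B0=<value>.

d₁ = [ln(V₀/D) + (r + σ²/2)T] / (σ√T)
   = [ln(548.1610/411.4101) + (0.0291 + 0.5·0.5188²)·9.1189] / (0.5188·√9.1189)
   = [0.286979 + 1.492552] / 1.566647 = 1.135884
d₂ = d₁ − σ√T = 1.135884 − 1.566647 = -0.430763
N(d₁) = 0.871998,  N(d₂) = 0.333320,  e^(−rT) = 0.766930
E₀ = V₀·N(d₁) − D·e^(−rT)·N(d₂)
   = 548.1610·0.871998 − 411.4101·0.766930·0.333320 = 372.824880
B₀ = V₀ − E₀ = 548.1610 − 372.824880 = 175.336120

E0=372.8249 B0=175.3361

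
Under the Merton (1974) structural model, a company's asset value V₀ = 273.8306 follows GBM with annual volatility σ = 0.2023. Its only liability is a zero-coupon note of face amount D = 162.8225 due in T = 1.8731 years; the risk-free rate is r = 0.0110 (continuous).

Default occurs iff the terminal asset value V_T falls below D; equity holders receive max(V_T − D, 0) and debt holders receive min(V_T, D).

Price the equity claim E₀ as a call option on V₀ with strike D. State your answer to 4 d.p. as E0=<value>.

d₁ = [ln(V₀/D) + (r + σ²/2)T] / (σ√T)
   = [ln(273.8306/162.8225) + (0.0110 + 0.5·0.2023²)·1.8731] / (0.2023·√1.8731)
   = [0.519849 + 0.058933] / 0.276870 = 2.090443
d₂ = d₁ − σ√T = 2.090443 − 0.276870 = 1.813573
N(d₁) = 0.981711,  N(d₂) = 0.965128,  e^(−rT) = 0.979607
E₀ = V₀·N(d₁) − D·e^(−rT)·N(d₂)
   = 273.8306·0.981711 − 162.8225·0.979607·0.965128 = 114.882612

E0=114.8826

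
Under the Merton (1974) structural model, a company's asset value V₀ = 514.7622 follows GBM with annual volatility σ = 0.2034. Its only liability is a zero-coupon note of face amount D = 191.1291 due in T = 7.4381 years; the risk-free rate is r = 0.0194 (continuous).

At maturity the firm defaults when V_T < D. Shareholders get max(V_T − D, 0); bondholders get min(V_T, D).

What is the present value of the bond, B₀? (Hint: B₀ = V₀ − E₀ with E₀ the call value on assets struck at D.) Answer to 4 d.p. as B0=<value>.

d₁ = [ln(V₀/D) + (r + σ²/2)T] / (σ√T)
   = [ln(514.7622/191.1291) + (0.0194 + 0.5·0.2034²)·7.4381] / (0.2034·√7.4381)
   = [0.990756 + 0.298162] / 0.554730 = 2.323503
d₂ = d₁ − σ√T = 2.323503 − 0.554730 = 1.768773
N(d₁) = 0.989924,  N(d₂) = 0.961534,  e^(−rT) = 0.865629
E₀ = V₀·N(d₁) − D·e^(−rT)·N(d₂)
   = 514.7622·0.989924 − 191.1291·0.865629·0.961534 = 350.492636
B₀ = V₀ − E₀ = 514.7622 − 350.492636 = 164.269564

B0=164.2696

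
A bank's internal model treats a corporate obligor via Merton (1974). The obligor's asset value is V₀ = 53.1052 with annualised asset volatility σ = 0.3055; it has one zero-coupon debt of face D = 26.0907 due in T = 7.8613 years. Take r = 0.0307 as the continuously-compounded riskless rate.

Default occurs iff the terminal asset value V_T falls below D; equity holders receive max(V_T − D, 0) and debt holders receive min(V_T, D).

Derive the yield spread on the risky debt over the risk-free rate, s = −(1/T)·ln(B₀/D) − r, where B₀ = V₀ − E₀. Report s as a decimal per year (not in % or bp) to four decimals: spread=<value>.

spread=0.0116

d₁ = [ln(V₀/D) + (r + σ²/2)T] / (σ√T)
   = [ln(53.1052/26.0907) + (0.0307 + 0.5·0.3055²)·7.8613] / (0.3055·√7.8613)
   = [0.710696 + 0.608190] / 0.856561 = 1.539746
d₂ = d₁ − σ√T = 1.539746 − 0.856561 = 0.683184
N(d₁) = 0.938189,  N(d₂) = 0.752755,  e^(−rT) = 0.785573
E₀ = V₀·N(d₁) − D·e^(−rT)·N(d₂)
   = 53.1052·0.938189 − 26.0907·0.785573·0.752755 = 34.394129
B₀ = V₀ − E₀ = 53.1052 − 34.394129 = 18.711071
spread = −(1/T)·ln(B₀/D) − r = −(1/7.8613)·ln(18.711071/26.0907) − 0.0307 = 0.01159117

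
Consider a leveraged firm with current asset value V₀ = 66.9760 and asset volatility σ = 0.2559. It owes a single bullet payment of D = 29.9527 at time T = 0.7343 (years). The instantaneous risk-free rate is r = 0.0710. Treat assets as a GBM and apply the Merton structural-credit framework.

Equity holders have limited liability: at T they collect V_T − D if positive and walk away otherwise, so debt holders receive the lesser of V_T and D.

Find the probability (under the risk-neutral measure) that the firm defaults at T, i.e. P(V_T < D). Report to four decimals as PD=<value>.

PD=0.0001

d₁ = [ln(V₀/D) + (r + σ²/2)T] / (σ√T)
   = [ln(66.9760/29.9527) + (0.0710 + 0.5·0.2559²)·0.7343] / (0.2559·√0.7343)
   = [0.804715 + 0.076178] / 0.219284 = 4.017132
d₂ = d₁ − σ√T = 4.017132 − 0.219284 = 3.797848
risk-neutral PD = N(−d₂) = N(-3.797848) = 0.000073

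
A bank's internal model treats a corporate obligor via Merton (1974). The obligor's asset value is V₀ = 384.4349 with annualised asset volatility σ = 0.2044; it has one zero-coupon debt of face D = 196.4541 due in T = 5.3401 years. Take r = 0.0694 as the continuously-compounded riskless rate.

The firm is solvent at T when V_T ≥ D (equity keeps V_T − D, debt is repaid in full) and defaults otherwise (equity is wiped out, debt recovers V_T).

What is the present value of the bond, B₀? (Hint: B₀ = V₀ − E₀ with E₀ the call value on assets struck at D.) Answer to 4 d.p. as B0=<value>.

B0=135.1091

d₁ = [ln(V₀/D) + (r + σ²/2)T] / (σ√T)
   = [ln(384.4349/196.4541) + (0.0694 + 0.5·0.2044²)·5.3401] / (0.2044·√5.3401)
   = [0.671346 + 0.482156] / 0.472341 = 2.442095
d₂ = d₁ − σ√T = 2.442095 − 0.472341 = 1.969754
N(d₁) = 0.992699,  N(d₂) = 0.975567,  e^(−rT) = 0.690318
E₀ = V₀·N(d₁) − D·e^(−rT)·N(d₂)
   = 384.4349·0.992699 − 196.4541·0.690318·0.975567 = 249.325823
B₀ = V₀ − E₀ = 384.4349 − 249.325823 = 135.109077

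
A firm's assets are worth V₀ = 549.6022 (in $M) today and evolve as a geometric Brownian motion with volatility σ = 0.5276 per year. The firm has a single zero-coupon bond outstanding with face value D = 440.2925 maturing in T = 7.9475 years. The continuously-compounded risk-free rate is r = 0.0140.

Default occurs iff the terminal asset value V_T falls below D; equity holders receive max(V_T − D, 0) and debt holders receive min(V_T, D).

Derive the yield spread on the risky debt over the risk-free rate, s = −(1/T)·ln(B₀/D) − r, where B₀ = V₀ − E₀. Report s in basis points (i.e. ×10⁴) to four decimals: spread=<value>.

d₁ = [ln(V₀/D) + (r + σ²/2)T] / (σ√T)
   = [ln(549.6022/440.2925) + (0.0140 + 0.5·0.5276²)·7.9475] / (0.5276·√7.9475)
   = [0.221755 + 1.217405] / 1.487374 = 0.967585
d₂ = d₁ − σ√T = 0.967585 − 1.487374 = -0.519788
N(d₁) = 0.833374,  N(d₂) = 0.301606,  e^(−rT) = 0.894702
E₀ = V₀·N(d₁) − D·e^(−rT)·N(d₂)
   = 549.6022·0.833374 − 440.2925·0.894702·0.301606 = 339.212703
B₀ = V₀ − E₀ = 549.6022 − 339.212703 = 210.389497
spread = −(1/T)·ln(B₀/D) − r = −(1/7.9475)·ln(210.389497/440.2925) − 0.0140 = 0.07891962
in basis points: 0.07891962 × 10⁴ = 789.1962 bp

spread=789.1962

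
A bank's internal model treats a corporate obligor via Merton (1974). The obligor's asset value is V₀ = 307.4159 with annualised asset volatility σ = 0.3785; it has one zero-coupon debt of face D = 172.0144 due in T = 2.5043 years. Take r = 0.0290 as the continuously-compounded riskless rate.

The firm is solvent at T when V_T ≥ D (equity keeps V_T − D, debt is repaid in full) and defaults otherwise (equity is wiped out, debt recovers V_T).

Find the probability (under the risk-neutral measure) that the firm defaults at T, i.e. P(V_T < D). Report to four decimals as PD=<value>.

PD=0.2144

d₁ = [ln(V₀/D) + (r + σ²/2)T] / (σ√T)
   = [ln(307.4159/172.0144) + (0.0290 + 0.5·0.3785²)·2.5043] / (0.3785·√2.5043)
   = [0.580623 + 0.252011] / 0.598976 = 1.390097
d₂ = d₁ − σ√T = 1.390097 − 0.598976 = 0.791121
risk-neutral PD = N(−d₂) = N(-0.791121) = 0.214437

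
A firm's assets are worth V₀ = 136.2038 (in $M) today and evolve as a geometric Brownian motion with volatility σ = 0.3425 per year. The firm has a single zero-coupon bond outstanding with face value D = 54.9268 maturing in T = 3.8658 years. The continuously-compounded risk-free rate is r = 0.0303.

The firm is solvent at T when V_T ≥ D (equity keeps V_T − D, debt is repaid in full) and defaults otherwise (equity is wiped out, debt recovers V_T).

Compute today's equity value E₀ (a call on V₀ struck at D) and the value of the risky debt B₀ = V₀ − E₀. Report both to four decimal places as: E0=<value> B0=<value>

d₁ = [ln(V₀/D) + (r + σ²/2)T] / (σ√T)
   = [ln(136.2038/54.9268) + (0.0303 + 0.5·0.3425²)·3.8658] / (0.3425·√3.8658)
   = [0.908151 + 0.343875] / 0.673411 = 1.859230
d₂ = d₁ − σ√T = 1.859230 − 0.673411 = 1.185819
N(d₁) = 0.968503,  N(d₂) = 0.882153,  e^(−rT) = 0.889466
E₀ = V₀·N(d₁) − D·e^(−rT)·N(d₂)
   = 136.2038·0.968503 − 54.9268·0.889466·0.882153 = 88.815692
B₀ = V₀ − E₀ = 136.2038 − 88.815692 = 47.388108

E0=88.8157 B0=47.3881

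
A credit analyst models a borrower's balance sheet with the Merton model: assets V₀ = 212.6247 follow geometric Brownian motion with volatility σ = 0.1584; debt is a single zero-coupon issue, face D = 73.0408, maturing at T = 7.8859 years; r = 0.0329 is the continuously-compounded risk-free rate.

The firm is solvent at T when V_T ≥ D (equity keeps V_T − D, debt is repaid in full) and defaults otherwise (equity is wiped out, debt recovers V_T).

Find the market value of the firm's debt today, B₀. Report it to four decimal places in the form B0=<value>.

d₁ = [ln(V₀/D) + (r + σ²/2)T] / (σ√T)
   = [ln(212.6247/73.0408) + (0.0329 + 0.5·0.1584²)·7.8859] / (0.1584·√7.8859)
   = [1.068510 + 0.358377] / 0.444816 = 3.207812
d₂ = d₁ − σ√T = 3.207812 − 0.444816 = 2.762995
N(d₁) = 0.999331,  N(d₂) = 0.997136,  e^(−rT) = 0.771479
E₀ = V₀·N(d₁) − D·e^(−rT)·N(d₂)
   = 212.6247·0.999331 − 73.0408·0.771479·0.997136 = 156.294448
B₀ = V₀ − E₀ = 212.6247 − 156.294448 = 56.330252

B0=56.3303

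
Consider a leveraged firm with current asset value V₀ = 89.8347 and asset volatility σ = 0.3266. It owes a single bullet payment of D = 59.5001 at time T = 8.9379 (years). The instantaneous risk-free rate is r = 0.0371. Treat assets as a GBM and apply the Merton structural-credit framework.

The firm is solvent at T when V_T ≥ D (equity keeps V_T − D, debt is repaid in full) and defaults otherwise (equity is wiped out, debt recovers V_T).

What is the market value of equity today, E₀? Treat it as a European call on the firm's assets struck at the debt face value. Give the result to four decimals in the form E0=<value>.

d₁ = [ln(V₀/D) + (r + σ²/2)T] / (σ√T)
   = [ln(89.8347/59.5001) + (0.0371 + 0.5·0.3266²)·8.9379] / (0.3266·√8.9379)
   = [0.411993 + 0.808288] / 0.976414 = 1.249758
d₂ = d₁ − σ√T = 1.249758 − 0.976414 = 0.273345
N(d₁) = 0.894306,  N(d₂) = 0.607706,  e^(−rT) = 0.717777
E₀ = V₀·N(d₁) − D·e^(−rT)·N(d₂)
   = 89.8347·0.894306 − 59.5001·0.717777·0.607706 = 54.385932

E0=54.3859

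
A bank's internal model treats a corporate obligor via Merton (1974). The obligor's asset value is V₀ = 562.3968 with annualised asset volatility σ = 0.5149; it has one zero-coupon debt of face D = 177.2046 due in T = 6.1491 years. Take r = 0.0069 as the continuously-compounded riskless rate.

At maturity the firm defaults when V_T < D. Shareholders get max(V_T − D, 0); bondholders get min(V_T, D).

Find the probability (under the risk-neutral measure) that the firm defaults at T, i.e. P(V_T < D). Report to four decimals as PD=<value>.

PD=0.3823

d₁ = [ln(V₀/D) + (r + σ²/2)T] / (σ√T)
   = [ln(562.3968/177.2046) + (0.0069 + 0.5·0.5149²)·6.1491] / (0.5149·√6.1491)
   = [1.154903 + 0.857560] / 1.276817 = 1.576156
d₂ = d₁ − σ√T = 1.576156 − 1.276817 = 0.299339
risk-neutral PD = N(−d₂) = N(-0.299339) = 0.382341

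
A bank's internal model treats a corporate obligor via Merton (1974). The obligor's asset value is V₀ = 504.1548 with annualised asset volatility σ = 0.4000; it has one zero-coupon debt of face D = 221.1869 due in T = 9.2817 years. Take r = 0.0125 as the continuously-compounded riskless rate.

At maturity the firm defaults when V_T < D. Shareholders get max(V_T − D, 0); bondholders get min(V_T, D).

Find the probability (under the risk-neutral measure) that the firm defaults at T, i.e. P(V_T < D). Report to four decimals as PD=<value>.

PD=0.4357

d₁ = [ln(V₀/D) + (r + σ²/2)T] / (σ√T)
   = [ln(504.1548/221.1869) + (0.0125 + 0.5·0.4000²)·9.2817] / (0.4000·√9.2817)
   = [0.823875 + 0.858557] / 1.218635 = 1.380587
d₂ = d₁ − σ√T = 1.380587 − 1.218635 = 0.161952
risk-neutral PD = N(−d₂) = N(-0.161952) = 0.435672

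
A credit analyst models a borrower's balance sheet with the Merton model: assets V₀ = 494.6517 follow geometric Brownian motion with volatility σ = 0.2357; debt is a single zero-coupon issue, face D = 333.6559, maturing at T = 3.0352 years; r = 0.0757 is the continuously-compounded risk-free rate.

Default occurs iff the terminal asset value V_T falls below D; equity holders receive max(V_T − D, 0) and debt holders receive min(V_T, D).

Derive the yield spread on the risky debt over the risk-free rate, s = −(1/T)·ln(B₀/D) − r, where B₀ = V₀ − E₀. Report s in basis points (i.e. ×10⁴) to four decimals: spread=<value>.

d₁ = [ln(V₀/D) + (r + σ²/2)T] / (σ√T)
   = [ln(494.6517/333.6559) + (0.0757 + 0.5·0.2357²)·3.0352] / (0.2357·√3.0352)
   = [0.393744 + 0.314074] / 0.410632 = 1.723726
d₂ = d₁ − σ√T = 1.723726 − 0.410632 = 1.313094
N(d₁) = 0.957621,  N(d₂) = 0.905424,  e^(−rT) = 0.794721
E₀ = V₀·N(d₁) − D·e^(−rT)·N(d₂)
   = 494.6517·0.957621 − 333.6559·0.794721·0.905424 = 233.603798
B₀ = V₀ − E₀ = 494.6517 − 233.603798 = 261.047902
spread = −(1/T)·ln(B₀/D) − r = −(1/3.0352)·ln(261.047902/333.6559) − 0.0757 = 0.00515342
in basis points: 0.00515342 × 10⁴ = 51.5342 bp

spread=51.5342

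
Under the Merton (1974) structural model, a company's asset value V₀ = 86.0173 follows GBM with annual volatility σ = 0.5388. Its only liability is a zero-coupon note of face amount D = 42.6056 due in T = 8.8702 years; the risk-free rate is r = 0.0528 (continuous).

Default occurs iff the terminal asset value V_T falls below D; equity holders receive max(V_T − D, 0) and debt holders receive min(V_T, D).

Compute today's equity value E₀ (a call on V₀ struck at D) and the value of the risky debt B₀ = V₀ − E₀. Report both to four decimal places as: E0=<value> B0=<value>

E0=68.0553 B0=17.9620

d₁ = [ln(V₀/D) + (r + σ²/2)T] / (σ√T)
   = [ln(86.0173/42.6056) + (0.0528 + 0.5·0.5388²)·8.8702] / (0.5388·√8.8702)
   = [0.702563 + 1.755880] / 1.604702 = 1.532025
d₂ = d₁ − σ√T = 1.532025 − 1.604702 = -0.072677
N(d₁) = 0.937242,  N(d₂) = 0.471032,  e^(−rT) = 0.626037
E₀ = V₀·N(d₁) − D·e^(−rT)·N(d₂)
   = 86.0173·0.937242 − 42.6056·0.626037·0.471032 = 68.055345
B₀ = V₀ − E₀ = 86.0173 − 68.055345 = 17.961955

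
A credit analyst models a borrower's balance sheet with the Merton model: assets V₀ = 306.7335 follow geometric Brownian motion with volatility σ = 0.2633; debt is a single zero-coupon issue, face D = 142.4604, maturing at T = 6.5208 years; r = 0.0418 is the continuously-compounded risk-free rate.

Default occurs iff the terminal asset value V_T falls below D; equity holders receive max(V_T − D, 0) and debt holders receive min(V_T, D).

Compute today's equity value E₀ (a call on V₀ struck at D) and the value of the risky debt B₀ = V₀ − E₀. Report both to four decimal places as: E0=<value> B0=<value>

d₁ = [ln(V₀/D) + (r + σ²/2)T] / (σ√T)
   = [ln(306.7335/142.4604) + (0.0418 + 0.5·0.2633²)·6.5208] / (0.2633·√6.5208)
   = [0.766915 + 0.498603] / 0.672359 = 1.882206
d₂ = d₁ − σ√T = 1.882206 − 0.672359 = 1.209846
N(d₁) = 0.970096,  N(d₂) = 0.886831,  e^(−rT) = 0.761421
E₀ = V₀·N(d₁) − D·e^(−rT)·N(d₂)
   = 306.7335·0.970096 − 142.4604·0.761421·0.886831 = 201.364337
B₀ = V₀ − E₀ = 306.7335 − 201.364337 = 105.369163

E0=201.3643 B0=105.3692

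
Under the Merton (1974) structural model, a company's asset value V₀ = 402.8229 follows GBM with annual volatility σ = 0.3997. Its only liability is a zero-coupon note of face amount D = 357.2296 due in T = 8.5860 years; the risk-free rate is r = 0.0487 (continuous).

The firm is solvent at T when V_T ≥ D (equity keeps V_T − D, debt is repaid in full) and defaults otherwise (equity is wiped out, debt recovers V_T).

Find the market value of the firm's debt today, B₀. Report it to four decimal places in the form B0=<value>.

d₁ = [ln(V₀/D) + (r + σ²/2)T] / (σ√T)
   = [ln(402.8229/357.2296) + (0.0487 + 0.5·0.3997²)·8.5860] / (0.3997·√8.5860)
   = [0.120118 + 1.103988] / 1.171196 = 1.045177
d₂ = d₁ − σ√T = 1.045177 − 1.171196 = -0.126020
N(d₁) = 0.852029,  N(d₂) = 0.449858,  e^(−rT) = 0.658271
E₀ = V₀·N(d₁) − D·e^(−rT)·N(d₂)
   = 402.8229·0.852029 − 357.2296·0.658271·0.449858 = 237.430961
B₀ = V₀ − E₀ = 402.8229 − 237.430961 = 165.391939

B0=165.3919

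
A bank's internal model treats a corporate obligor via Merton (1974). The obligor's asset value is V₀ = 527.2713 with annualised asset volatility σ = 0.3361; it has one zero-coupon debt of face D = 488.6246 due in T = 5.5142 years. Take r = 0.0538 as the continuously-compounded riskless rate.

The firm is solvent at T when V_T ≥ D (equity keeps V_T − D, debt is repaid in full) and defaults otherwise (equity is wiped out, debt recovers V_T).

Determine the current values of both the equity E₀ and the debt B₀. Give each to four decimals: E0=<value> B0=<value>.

E0=232.6721 B0=294.5992

d₁ = [ln(V₀/D) + (r + σ²/2)T] / (σ√T)
   = [ln(527.2713/488.6246) + (0.0538 + 0.5·0.3361²)·5.5142] / (0.3361·√5.5142)
   = [0.076121 + 0.608115] / 0.789241 = 0.866954
d₂ = d₁ − σ√T = 0.866954 − 0.789241 = 0.077712
N(d₁) = 0.807016,  N(d₂) = 0.530972,  e^(−rT) = 0.743294
E₀ = V₀·N(d₁) − D·e^(−rT)·N(d₂)
   = 527.2713·0.807016 − 488.6246·0.743294·0.530972 = 232.672106
B₀ = V₀ − E₀ = 527.2713 − 232.672106 = 294.599194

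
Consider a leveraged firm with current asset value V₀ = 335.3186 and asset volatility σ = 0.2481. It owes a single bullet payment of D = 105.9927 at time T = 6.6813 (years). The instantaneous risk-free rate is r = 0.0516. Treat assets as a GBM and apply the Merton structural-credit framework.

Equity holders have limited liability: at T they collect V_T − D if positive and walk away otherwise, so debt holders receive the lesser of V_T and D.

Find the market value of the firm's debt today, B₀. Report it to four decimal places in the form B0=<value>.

B0=74.7609

d₁ = [ln(V₀/D) + (r + σ²/2)T] / (σ√T)
   = [ln(335.3186/105.9927) + (0.0516 + 0.5·0.2481²)·6.6813] / (0.2481·√6.6813)
   = [1.151711 + 0.550384] / 0.641294 = 2.654157
d₂ = d₁ − σ√T = 2.654157 − 0.641294 = 2.012863
N(d₁) = 0.996025,  N(d₂) = 0.977935,  e^(−rT) = 0.708394
E₀ = V₀·N(d₁) − D·e^(−rT)·N(d₂)
   = 335.3186·0.996025 − 105.9927·0.708394·0.977935 = 260.557725
B₀ = V₀ − E₀ = 335.3186 − 260.557725 = 74.760875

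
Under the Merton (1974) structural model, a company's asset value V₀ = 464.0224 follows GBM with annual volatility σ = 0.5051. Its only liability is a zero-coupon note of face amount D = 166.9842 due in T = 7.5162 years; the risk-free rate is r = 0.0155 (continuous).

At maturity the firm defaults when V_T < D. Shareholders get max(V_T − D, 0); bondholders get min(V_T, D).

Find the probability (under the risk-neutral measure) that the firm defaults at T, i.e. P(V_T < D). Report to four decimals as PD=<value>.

PD=0.4484

d₁ = [ln(V₀/D) + (r + σ²/2)T] / (σ√T)
   = [ln(464.0224/166.9842) + (0.0155 + 0.5·0.5051²)·7.5162] / (0.5051·√7.5162)
   = [1.022034 + 1.075290] / 1.384766 = 1.514569
d₂ = d₁ − σ√T = 1.514569 − 1.384766 = 0.129802
risk-neutral PD = N(−d₂) = N(-0.129802) = 0.448361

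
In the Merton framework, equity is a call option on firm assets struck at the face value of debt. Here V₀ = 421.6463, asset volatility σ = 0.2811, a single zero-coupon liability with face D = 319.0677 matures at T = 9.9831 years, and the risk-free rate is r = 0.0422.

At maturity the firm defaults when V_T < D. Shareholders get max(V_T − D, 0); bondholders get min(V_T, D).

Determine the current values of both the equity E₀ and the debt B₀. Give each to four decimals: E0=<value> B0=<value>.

E0=242.8474 B0=178.7989

d₁ = [ln(V₀/D) + (r + σ²/2)T] / (σ√T)
   = [ln(421.6463/319.0677) + (0.0422 + 0.5·0.2811²)·9.9831] / (0.2811·√9.9831)
   = [0.278764 + 0.815705] / 0.888165 = 1.232281
d₂ = d₁ − σ√T = 1.232281 − 0.888165 = 0.344116
N(d₁) = 0.891078,  N(d₂) = 0.634621,  e^(−rT) = 0.656202
E₀ = V₀·N(d₁) − D·e^(−rT)·N(d₂)
   = 421.6463·0.891078 − 319.0677·0.656202·0.634621 = 242.847420
B₀ = V₀ − E₀ = 421.6463 − 242.847420 = 178.798880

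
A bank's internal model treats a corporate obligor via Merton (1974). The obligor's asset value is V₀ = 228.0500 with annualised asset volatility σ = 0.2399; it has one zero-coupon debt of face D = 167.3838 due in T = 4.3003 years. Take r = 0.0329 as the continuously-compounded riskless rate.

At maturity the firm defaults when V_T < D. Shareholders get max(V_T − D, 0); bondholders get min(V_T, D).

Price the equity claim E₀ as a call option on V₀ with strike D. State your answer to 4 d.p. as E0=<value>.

d₁ = [ln(V₀/D) + (r + σ²/2)T] / (σ√T)
   = [ln(228.0500/167.3838) + (0.0329 + 0.5·0.2399²)·4.3003] / (0.2399·√4.3003)
   = [0.309276 + 0.265225] / 0.497485 = 1.154811
d₂ = d₁ − σ√T = 1.154811 − 0.497485 = 0.657327
N(d₁) = 0.875916,  N(d₂) = 0.744515,  e^(−rT) = 0.868073
E₀ = V₀·N(d₁) − D·e^(−rT)·N(d₂)
   = 228.0500·0.875916 − 167.3838·0.868073·0.744515 = 91.573743

E0=91.5737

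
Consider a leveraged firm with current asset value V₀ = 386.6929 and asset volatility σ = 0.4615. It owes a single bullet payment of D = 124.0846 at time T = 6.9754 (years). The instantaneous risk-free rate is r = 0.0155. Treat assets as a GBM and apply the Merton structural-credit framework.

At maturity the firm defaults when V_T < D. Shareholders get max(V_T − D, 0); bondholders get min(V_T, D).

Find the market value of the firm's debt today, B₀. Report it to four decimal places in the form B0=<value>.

B0=93.3832

d₁ = [ln(V₀/D) + (r + σ²/2)T] / (σ√T)
   = [ln(386.6929/124.0846) + (0.0155 + 0.5·0.4615²)·6.9754] / (0.4615·√6.9754)
   = [1.136667 + 0.850937] / 1.218867 = 1.630698
d₂ = d₁ − σ√T = 1.630698 − 1.218867 = 0.411831
N(d₁) = 0.948523,  N(d₂) = 0.659769,  e^(−rT) = 0.897521
E₀ = V₀·N(d₁) − D·e^(−rT)·N(d₂)
   = 386.6929·0.948523 − 124.0846·0.897521·0.659769 = 293.309653
B₀ = V₀ − E₀ = 386.6929 − 293.309653 = 93.383247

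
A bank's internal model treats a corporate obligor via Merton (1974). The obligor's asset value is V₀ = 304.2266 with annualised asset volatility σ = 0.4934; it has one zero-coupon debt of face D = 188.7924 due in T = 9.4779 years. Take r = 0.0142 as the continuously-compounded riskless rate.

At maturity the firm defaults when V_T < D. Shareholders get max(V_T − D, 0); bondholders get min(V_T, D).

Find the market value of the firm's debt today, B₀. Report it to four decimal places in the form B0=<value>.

d₁ = [ln(V₀/D) + (r + σ²/2)T] / (σ√T)
   = [ln(304.2266/188.7924) + (0.0142 + 0.5·0.4934²)·9.4779] / (0.4934·√9.4779)
   = [0.477125 + 1.288253] / 1.518991 = 1.162204
d₂ = d₁ − σ√T = 1.162204 − 1.518991 = -0.356787
N(d₁) = 0.877424,  N(d₂) = 0.360626,  e^(−rT) = 0.874078
E₀ = V₀·N(d₁) − D·e^(−rT)·N(d₂)
   = 304.2266·0.877424 − 188.7924·0.874078·0.360626 = 207.425476
B₀ = V₀ − E₀ = 304.2266 − 207.425476 = 96.801124

B0=96.8011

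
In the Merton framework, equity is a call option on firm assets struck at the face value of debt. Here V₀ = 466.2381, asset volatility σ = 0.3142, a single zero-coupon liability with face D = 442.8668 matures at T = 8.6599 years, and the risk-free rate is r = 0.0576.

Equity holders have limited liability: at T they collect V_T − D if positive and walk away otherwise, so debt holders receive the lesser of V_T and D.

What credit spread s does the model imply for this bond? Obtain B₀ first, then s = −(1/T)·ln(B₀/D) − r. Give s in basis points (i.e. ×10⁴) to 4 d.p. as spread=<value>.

spread=251.2209

d₁ = [ln(V₀/D) + (r + σ²/2)T] / (σ√T)
   = [ln(466.2381/442.8668) + (0.0576 + 0.5·0.3142²)·8.6599] / (0.3142·√8.6599)
   = [0.051427 + 0.926270] / 0.924619 = 1.057406
d₂ = d₁ − σ√T = 1.057406 − 0.924619 = 0.132788
N(d₁) = 0.854837,  N(d₂) = 0.552819,  e^(−rT) = 0.607253
E₀ = V₀·N(d₁) − D·e^(−rT)·N(d₂)
   = 466.2381·0.854837 − 442.8668·0.607253·0.552819 = 249.886678
B₀ = V₀ − E₀ = 466.2381 − 249.886678 = 216.351422
spread = −(1/T)·ln(B₀/D) − r = −(1/8.6599)·ln(216.351422/442.8668) − 0.0576 = 0.02512209
in basis points: 0.02512209 × 10⁴ = 251.2209 bp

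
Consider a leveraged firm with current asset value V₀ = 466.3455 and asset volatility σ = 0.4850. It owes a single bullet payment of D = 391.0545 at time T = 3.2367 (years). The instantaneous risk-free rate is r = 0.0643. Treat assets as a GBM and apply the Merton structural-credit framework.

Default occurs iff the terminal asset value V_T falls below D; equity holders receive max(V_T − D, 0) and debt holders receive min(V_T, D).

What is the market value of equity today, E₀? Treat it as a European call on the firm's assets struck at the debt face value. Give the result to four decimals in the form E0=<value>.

E0=218.2737

d₁ = [ln(V₀/D) + (r + σ²/2)T] / (σ√T)
   = [ln(466.3455/391.0545) + (0.0643 + 0.5·0.4850²)·3.2367] / (0.4850·√3.2367)
   = [0.176080 + 0.588796] / 0.872555 = 0.876593
d₂ = d₁ − σ√T = 0.876593 − 0.872555 = 0.004038
N(d₁) = 0.809646,  N(d₂) = 0.501611,  e^(−rT) = 0.812110
E₀ = V₀·N(d₁) − D·e^(−rT)·N(d₂)
   = 466.3455·0.809646 − 391.0545·0.812110·0.501611 = 218.273688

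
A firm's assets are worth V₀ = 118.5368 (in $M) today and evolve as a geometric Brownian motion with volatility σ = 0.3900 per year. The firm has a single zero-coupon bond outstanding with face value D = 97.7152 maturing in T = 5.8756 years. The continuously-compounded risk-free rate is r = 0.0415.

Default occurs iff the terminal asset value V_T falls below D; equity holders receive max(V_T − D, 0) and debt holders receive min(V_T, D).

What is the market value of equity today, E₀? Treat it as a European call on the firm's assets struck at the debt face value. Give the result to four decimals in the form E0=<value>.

d₁ = [ln(V₀/D) + (r + σ²/2)T] / (σ√T)
   = [ln(118.5368/97.7152) + (0.0415 + 0.5·0.3900²)·5.8756] / (0.3900·√5.8756)
   = [0.193166 + 0.690677] / 0.945346 = 0.934942
d₂ = d₁ − σ√T = 0.934942 − 0.945346 = -0.010404
N(d₁) = 0.825091,  N(d₂) = 0.495849,  e^(−rT) = 0.783615
E₀ = V₀·N(d₁) − D·e^(−rT)·N(d₂)
   = 118.5368·0.825091 − 97.7152·0.783615·0.495849 = 59.835890

E0=59.8359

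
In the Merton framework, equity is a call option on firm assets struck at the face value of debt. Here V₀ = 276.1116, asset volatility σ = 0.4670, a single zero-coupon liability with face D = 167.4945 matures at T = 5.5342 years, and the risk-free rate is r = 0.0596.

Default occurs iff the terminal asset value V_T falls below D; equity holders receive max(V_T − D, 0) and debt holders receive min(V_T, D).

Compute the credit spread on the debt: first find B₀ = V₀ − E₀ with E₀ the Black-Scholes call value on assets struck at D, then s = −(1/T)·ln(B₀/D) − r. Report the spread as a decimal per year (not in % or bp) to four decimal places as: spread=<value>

d₁ = [ln(V₀/D) + (r + σ²/2)T] / (σ√T)
   = [ln(276.1116/167.4945) + (0.0596 + 0.5·0.4670²)·5.5342] / (0.4670·√5.5342)
   = [0.499855 + 0.933312] / 1.098612 = 1.304525
d₂ = d₁ − σ√T = 1.304525 − 1.098612 = 0.205913
N(d₁) = 0.903973,  N(d₂) = 0.581571,  e^(−rT) = 0.719040
E₀ = V₀·N(d₁) − D·e^(−rT)·N(d₂)
   = 276.1116·0.903973 − 167.4945·0.719040·0.581571 = 179.555747
B₀ = V₀ − E₀ = 276.1116 − 179.555747 = 96.555853
spread = −(1/T)·ln(B₀/D) − r = −(1/5.5342)·ln(96.555853/167.4945) − 0.0596 = 0.03993180

spread=0.0399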